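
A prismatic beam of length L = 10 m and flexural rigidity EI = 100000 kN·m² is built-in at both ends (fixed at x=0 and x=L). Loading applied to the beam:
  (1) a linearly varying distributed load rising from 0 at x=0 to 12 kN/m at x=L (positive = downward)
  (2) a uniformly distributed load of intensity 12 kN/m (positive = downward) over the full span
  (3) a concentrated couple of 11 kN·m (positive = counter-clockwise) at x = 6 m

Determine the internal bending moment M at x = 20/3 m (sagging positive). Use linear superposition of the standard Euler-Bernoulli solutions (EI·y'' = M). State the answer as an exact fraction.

Load 1 — triangular load w₀=12 kN/m (0→w₀ over full span):
  M_1 = 3w₀Lx/20 - w₀L²/30 - w₀x³/(6L) = 3·12·10·(20/3)/20 - 12·10²/30 - 12·(20/3)³/(6·10) = 560/27 kN·m
Load 2 — uniform load w=12 kN/m over full span:
  M_2 = wLx/2 - wL²/12 - wx²/2 = 12·10·(20/3)/2 - 12·10²/12 - 12·(20/3)²/2 = 100/3 kN·m
Load 3 — applied couple M₀=11 kN·m at a=6 m (b=L-a=4):
  M_3 = R_Ax - M_A - M₀  [x>a] with R_A=198/125, M_A=88/25 = (198/125)·(20/3) - (88/25) - 11 = -99/25 kN·m
Superposition: M = Σ M_i = 33827/675 kN·m ≈ 50.114074 kN·m

M(20/3) = 33827/675 kN·m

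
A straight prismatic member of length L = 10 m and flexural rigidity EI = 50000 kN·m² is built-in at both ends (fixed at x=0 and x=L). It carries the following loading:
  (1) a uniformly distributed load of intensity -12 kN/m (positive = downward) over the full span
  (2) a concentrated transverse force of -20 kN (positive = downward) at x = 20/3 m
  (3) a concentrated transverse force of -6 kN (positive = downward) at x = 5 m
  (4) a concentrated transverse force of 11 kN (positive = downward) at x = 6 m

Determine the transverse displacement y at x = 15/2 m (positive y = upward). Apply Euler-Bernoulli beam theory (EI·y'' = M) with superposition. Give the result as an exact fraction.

y(15/2) = 111187/25920000 m

Load 1 — uniform load w=-12 kN/m over full span:
  y_1 = -wx²(L-x)²/(24EI) = -(-12)·(15/2)²·(10-(15/2))²/(24·50000) = 9/2560 m
Load 2 — point force P=-20 kN at a=20/3 m (b=L-a=10/3):
  y_2 = -Pa²(L-x)²(3bL-(3b+a)(L-x))/(6L³EI)  [x>a] = -(-20)·(20/3)²·(10-(15/2))²·(3·(10/3)·10-(3·(10/3)+(20/3))·(10-(15/2)))/(6·10³·50000) = 7/6480 m
Load 3 — point force P=-6 kN at a=5 m (b=L-a=5):
  y_3 = -Pa²(L-x)²(3bL-(3b+a)(L-x))/(6L³EI)  [x>a] = -(-6)·5²·(10-(15/2))²·(3·5·10-(3·5+5)·(10-(15/2)))/(6·10³·50000) = 1/3200 m
Load 4 — point force P=11 kN at a=6 m (b=L-a=4):
  y_4 = -Pa²(L-x)²(3bL-(3b+a)(L-x))/(6L³EI)  [x>a] = -11·6²·(10-(15/2))²·(3·4·10-(3·4+6)·(10-(15/2)))/(6·10³·50000) = -99/160000 m
Superposition: y = Σ y_i = 111187/25920000 m ≈ 0.004290 m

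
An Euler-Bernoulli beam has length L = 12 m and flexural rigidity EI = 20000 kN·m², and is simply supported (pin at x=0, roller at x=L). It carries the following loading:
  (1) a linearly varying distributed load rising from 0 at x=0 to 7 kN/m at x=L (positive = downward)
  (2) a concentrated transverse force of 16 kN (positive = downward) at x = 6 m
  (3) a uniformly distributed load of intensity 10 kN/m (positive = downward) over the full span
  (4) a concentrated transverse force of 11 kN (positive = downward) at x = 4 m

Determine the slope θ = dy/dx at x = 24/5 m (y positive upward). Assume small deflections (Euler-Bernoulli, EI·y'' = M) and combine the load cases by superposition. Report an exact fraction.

Load 1 — triangular load w₀=7 kN/m (0→w₀ over full span):
  θ_1 = -w₀(7L⁴-30L²x²+15x⁴)/(360LEI) = -7·(7·12⁴-30·12²·(24/5)²+15·(24/5)⁴)/(360·12·20000) = -6783/1562500 rad
Load 2 — point force P=16 kN at a=6 m (b=L-a=6):
  θ_2 = -Pb(L²-b²-3x²)/(6LEI)  [x≤a] = -16·6·(12²-6²-3·(24/5)²)/(6·12·20000) = -81/31250 rad
Load 3 — uniform load w=10 kN/m over full span:
  θ_3 = -w(L³-6Lx²+4x³)/(24EI) = -10·(12³-6·12·(24/5)²+4·(24/5)³)/(24·20000) = -333/31250 rad
Load 4 — point force P=11 kN at a=4 m (b=L-a=8):
  θ_4 = -Pa(2L²-6Lx+3x²+a²)/(6LEI)  [x>a] = -11·4·(2·12²-6·12·(24/5)+3·(24/5)²+4²)/(6·12·20000) = -473/562500 rad
Superposition: θ = Σ θ_i = -64793/3515625 rad ≈ -0.018430 rad

θ(24/5) = -64793/3515625 rad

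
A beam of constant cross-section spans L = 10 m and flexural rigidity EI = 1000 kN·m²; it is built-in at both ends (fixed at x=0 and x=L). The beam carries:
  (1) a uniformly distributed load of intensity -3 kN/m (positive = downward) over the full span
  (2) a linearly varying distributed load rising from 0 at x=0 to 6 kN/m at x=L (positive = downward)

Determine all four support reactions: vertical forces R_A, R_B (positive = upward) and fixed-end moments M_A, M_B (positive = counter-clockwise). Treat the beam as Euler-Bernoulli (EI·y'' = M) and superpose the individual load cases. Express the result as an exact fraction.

Load 1 — uniform load w=-3 kN/m over full span:
  R_A = wL/2 = (-3)·10/2 = -15 kN
  M_A = wL²/12 = (-3)·10²/12 = -25 kN·m
  R_B = wL/2 = (-3)·10/2 = -15 kN
  M_B = -wL²/12 = -(-3)·10²/12 = 25 kN·m
Load 2 — triangular load w₀=6 kN/m (0→w₀ over full span):
  R_A = 3w₀L/20 = 3·6·10/20 = 9 kN
  M_A = w₀L²/30 = 6·10²/30 = 20 kN·m
  R_B = 7w₀L/20 = 7·6·10/20 = 21 kN
  M_B = -w₀L²/20 = -6·10²/20 = -30 kN·m
Superposition: R_A = -6 kN, M_A = -5 kN·m, R_B = 6 kN, M_B = -5 kN·m

R_A = -6 kN, M_A = -5 kN·m, R_B = 6 kN, M_B = -5 kN·m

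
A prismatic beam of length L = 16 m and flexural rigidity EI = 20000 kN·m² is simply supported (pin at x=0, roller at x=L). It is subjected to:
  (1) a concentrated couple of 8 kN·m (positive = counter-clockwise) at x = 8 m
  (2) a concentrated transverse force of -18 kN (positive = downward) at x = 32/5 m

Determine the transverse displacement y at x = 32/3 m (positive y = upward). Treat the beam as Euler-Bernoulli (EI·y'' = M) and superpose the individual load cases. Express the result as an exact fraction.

y(32/3) = 382856/6328125 m

Load 1 — applied couple M₀=8 kN·m at a=8 m (b=L-a=8):
  y_1 = (M₀x³/(6L)-M₀(x-a)²/2+C₁x)/EI  [x>a] with C₁=M₀(3b²-L²)/(6L)=-16/3 = (8·(32/3)³/(6·16)-8·((32/3)-8)²/2+(-16/3)·(32/3))/20000 = 8/10125 m
Load 2 — point force P=-18 kN at a=32/5 m (b=L-a=48/5):
  y_2 = -Pa(L-x)(2Lx-a²-x²)/(6LEI)  [x>a] = -(-18)·(32/5)·(16-(32/3))·(2·16·(32/3)-(32/5)²-(32/3)²)/(6·16·20000) = 41984/703125 m
Superposition: y = Σ y_i = 382856/6328125 m ≈ 0.060501 m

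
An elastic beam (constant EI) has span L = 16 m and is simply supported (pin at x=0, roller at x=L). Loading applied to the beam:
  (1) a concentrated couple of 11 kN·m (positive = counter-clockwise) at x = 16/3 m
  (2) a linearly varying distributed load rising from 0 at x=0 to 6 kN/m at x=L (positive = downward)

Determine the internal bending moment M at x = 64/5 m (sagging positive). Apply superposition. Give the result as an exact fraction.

Load 1 — applied couple M₀=11 kN·m at a=16/3 m (b=L-a=32/3):
  M_1 = M₀x/L - M₀  [x>a] = 11·(64/5)/16 - 11 = -11/5 kN·m
Load 2 — triangular load w₀=6 kN/m (0→w₀ over full span):
  M_2 = w₀Lx/6 - w₀x³/(6L) = 6·16·(64/5)/6 - 6·(64/5)³/(6·16) = 9216/125 kN·m
Superposition: M = Σ M_i = 8941/125 kN·m ≈ 71.528000 kN·m

M(64/5) = 8941/125 kN·m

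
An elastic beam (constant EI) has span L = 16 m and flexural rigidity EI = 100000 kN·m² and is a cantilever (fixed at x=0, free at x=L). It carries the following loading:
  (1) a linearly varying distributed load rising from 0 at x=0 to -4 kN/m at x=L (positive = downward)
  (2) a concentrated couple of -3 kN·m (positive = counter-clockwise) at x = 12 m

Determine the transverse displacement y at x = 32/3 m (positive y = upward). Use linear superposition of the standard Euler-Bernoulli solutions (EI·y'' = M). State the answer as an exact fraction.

Load 1 — triangular load w₀=-4 kN/m (0→w₀ over full span):
  y_1 = (w₀Lx³/12-w₀L²x²/6-w₀x⁵/(120L))/EI = ((-4)·16·(32/3)³/12-(-4)·16²·(32/3)²/6-(-4)·(32/3)⁵/(120·16))/100000 = 1507328/11390625 m
Load 2 — applied couple M₀=-3 kN·m at a=12 m (b=L-a=4):
  y_2 = M₀x²/(2EI)  [x≤a] = (-3)·(32/3)²/(2·100000) = -16/9375 m
Superposition: y = Σ y_i = 1487888/11390625 m ≈ 0.130624 m

y(32/3) = 1487888/11390625 m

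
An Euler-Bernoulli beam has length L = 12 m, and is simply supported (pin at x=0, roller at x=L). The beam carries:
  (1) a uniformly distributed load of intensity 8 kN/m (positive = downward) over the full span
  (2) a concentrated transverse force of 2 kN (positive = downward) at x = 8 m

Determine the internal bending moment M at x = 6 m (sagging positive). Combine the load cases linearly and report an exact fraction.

M(6) = 148 kN·m

Load 1 — uniform load w=8 kN/m over full span:
  M_1 = wx(L-x)/2 = 8·6·(12-6)/2 = 144 kN·m
Load 2 — point force P=2 kN at a=8 m (b=L-a=4):
  M_2 = Pbx/L  [x≤a] = 2·4·6/12 = 4 kN·m
Superposition: M = Σ M_i = 148 kN·m ≈ 148.000000 kN·m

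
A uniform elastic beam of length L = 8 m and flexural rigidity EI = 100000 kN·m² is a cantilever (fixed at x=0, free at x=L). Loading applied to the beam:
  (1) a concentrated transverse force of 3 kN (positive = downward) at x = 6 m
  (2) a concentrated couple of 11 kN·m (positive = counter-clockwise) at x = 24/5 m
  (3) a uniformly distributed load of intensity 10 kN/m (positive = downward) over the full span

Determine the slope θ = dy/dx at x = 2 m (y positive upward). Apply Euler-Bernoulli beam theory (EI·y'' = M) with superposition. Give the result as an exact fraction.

Load 1 — point force P=3 kN at a=6 m (b=L-a=2):
  θ_1 = -Px(2a-x)/(2EI)  [x≤a] = -3·2·(2·6-2)/(2·100000) = -3/10000 rad
Load 2 — applied couple M₀=11 kN·m at a=24/5 m (b=L-a=16/5):
  θ_2 = M₀x/EI  [x≤a] = 11·2/100000 = 11/50000 rad
Load 3 — uniform load w=10 kN/m over full span:
  θ_3 = -wx(x²-3Lx+3L²)/(6EI) = -10·2·(2²-3·8·2+3·8²)/(6·100000) = -37/7500 rad
Superposition: θ = Σ θ_i = -47/9375 rad ≈ -0.005013 rad

θ(2) = -47/9375 rad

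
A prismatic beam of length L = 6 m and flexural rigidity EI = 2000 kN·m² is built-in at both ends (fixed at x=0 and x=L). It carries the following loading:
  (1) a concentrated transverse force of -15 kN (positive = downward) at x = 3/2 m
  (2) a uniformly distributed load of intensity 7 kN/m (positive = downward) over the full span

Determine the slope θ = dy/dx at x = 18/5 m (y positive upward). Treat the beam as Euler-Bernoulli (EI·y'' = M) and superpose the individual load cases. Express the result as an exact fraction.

Load 1 — point force P=-15 kN at a=3/2 m (b=L-a=9/2):
  θ_1 = Pa²(L-x)(2bL-(3b+a)(L-x))/(2L³EI)  [x>a] = (-15)·(3/2)²·(6-(18/5))·(2·(9/2)·6-(3·(9/2)+(3/2))·(6-(18/5)))/(2·6³·2000) = -27/16000 rad
Load 2 — uniform load w=7 kN/m over full span:
  θ_2 = -wx(L-x)(L-2x)/(12EI) = -7·(18/5)·(6-(18/5))·(6-2·(18/5))/(12·2000) = 189/62500 rad
Superposition: θ = Σ θ_i = 2673/2000000 rad ≈ 0.001337 rad

θ(18/5) = 2673/2000000 rad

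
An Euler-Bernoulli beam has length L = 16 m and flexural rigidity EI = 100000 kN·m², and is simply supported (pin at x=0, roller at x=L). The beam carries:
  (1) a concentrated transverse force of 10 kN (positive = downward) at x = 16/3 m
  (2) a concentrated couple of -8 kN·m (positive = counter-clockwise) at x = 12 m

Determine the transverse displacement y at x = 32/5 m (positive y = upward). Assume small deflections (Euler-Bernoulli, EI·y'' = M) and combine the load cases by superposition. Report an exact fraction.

y(32/5) = -66764/10546875 m

Load 1 — point force P=10 kN at a=16/3 m (b=L-a=32/3):
  y_1 = -Pa(L-x)(2Lx-a²-x²)/(6LEI)  [x>a] = -10·(16/3)·(16-(32/5))·(2·16·(32/5)-(16/3)²-(32/5)²)/(6·16·100000) = -15232/2109375 m
Load 2 — applied couple M₀=-8 kN·m at a=12 m (b=L-a=4):
  y_2 = (M₀x³/(6L)+C₁x)/EI  [x≤a] with C₁=M₀(3b²-L²)/(6L)=52/3 = ((-8)·(32/5)³/(6·16)+(52/3)·(32/5))/100000 = 348/390625 m
Superposition: y = Σ y_i = -66764/10546875 m ≈ -0.006330 m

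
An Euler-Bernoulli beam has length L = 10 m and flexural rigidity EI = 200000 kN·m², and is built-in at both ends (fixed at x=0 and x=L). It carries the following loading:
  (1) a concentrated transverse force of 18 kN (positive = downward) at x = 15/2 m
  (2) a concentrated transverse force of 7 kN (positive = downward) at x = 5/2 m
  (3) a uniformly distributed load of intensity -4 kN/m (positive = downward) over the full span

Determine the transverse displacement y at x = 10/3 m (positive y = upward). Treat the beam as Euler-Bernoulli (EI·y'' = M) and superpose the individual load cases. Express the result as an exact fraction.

Load 1 — point force P=18 kN at a=15/2 m (b=L-a=5/2):
  y_1 = -Pb²x²(3aL-(3a+b)x)/(6L³EI)  [x≤a] = -18·(5/2)²·(10/3)²·(3·(15/2)·10-(3·(15/2)+(5/2))·(10/3))/(6·10³·200000) = -17/115200 m
Load 2 — point force P=7 kN at a=5/2 m (b=L-a=15/2):
  y_2 = -Pa²(L-x)²(3bL-(3b+a)(L-x))/(6L³EI)  [x>a] = -7·(5/2)²·(10-(10/3))²·(3·(15/2)·10-(3·(15/2)+(5/2))·(10-(10/3)))/(6·10³·200000) = -49/518400 m
Load 3 — uniform load w=-4 kN/m over full span:
  y_3 = -wx²(L-x)²/(24EI) = -(-4)·(10/3)²·(10-(10/3))²/(24·200000) = 1/2430 m
Superposition: y = Σ y_i = 527/3110400 m ≈ 0.000169 m

y(10/3) = 527/3110400 m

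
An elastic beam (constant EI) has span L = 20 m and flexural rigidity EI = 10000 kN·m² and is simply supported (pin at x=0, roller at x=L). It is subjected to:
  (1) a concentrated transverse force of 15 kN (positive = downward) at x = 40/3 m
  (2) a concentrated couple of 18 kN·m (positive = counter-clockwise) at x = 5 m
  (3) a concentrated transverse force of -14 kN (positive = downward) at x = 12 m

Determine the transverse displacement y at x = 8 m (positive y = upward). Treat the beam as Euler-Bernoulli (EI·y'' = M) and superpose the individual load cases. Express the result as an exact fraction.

y(8) = 55759/1350000 m

Load 1 — point force P=15 kN at a=40/3 m (b=L-a=20/3):
  y_1 = -Pbx(L²-b²-x²)/(6LEI)  [x≤a] = -15·(20/3)·8·(20²-(20/3)²-8²)/(6·20·10000) = -656/3375 m
Load 2 — applied couple M₀=18 kN·m at a=5 m (b=L-a=15):
  y_2 = (M₀x³/(6L)-M₀(x-a)²/2+C₁x)/EI  [x>a] with C₁=M₀(3b²-L²)/(6L)=165/4 = (18·8³/(6·20)-18·(8-5)²/2+(165/4)·8)/10000 = 1629/50000 m
Load 3 — point force P=-14 kN at a=12 m (b=L-a=8):
  y_3 = -Pbx(L²-b²-x²)/(6LEI)  [x≤a] = -(-14)·8·8·(20²-8²-8²)/(6·20·10000) = 1904/9375 m
Superposition: y = Σ y_i = 55759/1350000 m ≈ 0.041303 m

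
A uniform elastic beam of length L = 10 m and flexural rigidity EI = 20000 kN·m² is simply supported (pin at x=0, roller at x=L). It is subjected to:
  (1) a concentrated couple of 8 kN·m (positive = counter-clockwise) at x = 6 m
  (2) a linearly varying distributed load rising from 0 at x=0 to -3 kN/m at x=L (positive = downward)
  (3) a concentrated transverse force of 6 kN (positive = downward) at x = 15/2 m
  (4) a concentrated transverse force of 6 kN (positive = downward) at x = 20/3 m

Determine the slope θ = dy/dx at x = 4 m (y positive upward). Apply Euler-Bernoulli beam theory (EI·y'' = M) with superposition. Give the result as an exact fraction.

Load 1 — applied couple M₀=8 kN·m at a=6 m (b=L-a=4):
  θ_1 = (M₀x²/(2L)+C₁)/EI  [x≤a] with C₁=M₀(3b²-L²)/(6L)=-104/15 = (8·4²/(2·10)+(-104/15))/20000 = -1/37500 rad
Load 2 — triangular load w₀=-3 kN/m (0→w₀ over full span):
  θ_2 = -w₀(7L⁴-30L²x²+15x⁴)/(360LEI) = -(-3)·(7·10⁴-30·10²·4²+15·4⁴)/(360·10·20000) = 323/300000 rad
Load 3 — point force P=6 kN at a=15/2 m (b=L-a=5/2):
  θ_3 = -Pb(L²-b²-3x²)/(6LEI)  [x≤a] = -6·(5/2)·(10²-(5/2)²-3·4²)/(6·10·20000) = -183/320000 rad
Load 4 — point force P=6 kN at a=20/3 m (b=L-a=10/3):
  θ_4 = -Pb(L²-b²-3x²)/(6LEI)  [x≤a] = -6·(10/3)·(10²-(10/3)²-3·4²)/(6·10·20000) = -23/33750 rad
Superposition: θ = Σ θ_i = -1757/8640000 rad ≈ -0.000203 rad

θ(4) = -1757/8640000 rad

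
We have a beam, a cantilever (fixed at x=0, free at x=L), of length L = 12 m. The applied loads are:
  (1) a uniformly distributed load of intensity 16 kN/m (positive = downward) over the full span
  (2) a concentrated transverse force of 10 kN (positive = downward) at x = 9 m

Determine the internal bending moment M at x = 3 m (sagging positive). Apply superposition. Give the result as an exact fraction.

M(3) = -708 kN·m

Load 1 — uniform load w=16 kN/m over full span:
  M_1 = -w(L-x)²/2 = -16·(12-3)²/2 = -648 kN·m
Load 2 — point force P=10 kN at a=9 m (b=L-a=3):
  M_2 = -P(a-x)  [x≤a] = -10·(9-3) = -60 kN·m
Superposition: M = Σ M_i = -708 kN·m ≈ -708.000000 kN·m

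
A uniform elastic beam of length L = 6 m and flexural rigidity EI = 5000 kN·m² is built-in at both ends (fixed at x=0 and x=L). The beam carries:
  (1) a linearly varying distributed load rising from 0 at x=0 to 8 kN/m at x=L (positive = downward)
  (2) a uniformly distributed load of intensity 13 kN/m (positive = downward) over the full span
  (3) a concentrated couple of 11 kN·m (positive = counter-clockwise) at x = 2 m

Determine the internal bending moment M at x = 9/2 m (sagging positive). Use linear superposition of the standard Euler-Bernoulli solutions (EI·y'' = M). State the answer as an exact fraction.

Load 1 — triangular load w₀=8 kN/m (0→w₀ over full span):
  M_1 = 3w₀Lx/20 - w₀L²/30 - w₀x³/(6L) = 3·8·6·(9/2)/20 - 8·6²/30 - 8·(9/2)³/(6·6) = 51/20 kN·m
Load 2 — uniform load w=13 kN/m over full span:
  M_2 = wLx/2 - wL²/12 - wx²/2 = 13·6·(9/2)/2 - 13·6²/12 - 13·(9/2)²/2 = 39/8 kN·m
Load 3 — applied couple M₀=11 kN·m at a=2 m (b=L-a=4):
  M_3 = R_Ax - M_A - M₀  [x>a] with R_A=22/9, M_A=0 = (22/9)·(9/2) - 0 - 11 = 0 kN·m
Superposition: M = Σ M_i = 297/40 kN·m ≈ 7.425000 kN·m

M(9/2) = 297/40 kN·m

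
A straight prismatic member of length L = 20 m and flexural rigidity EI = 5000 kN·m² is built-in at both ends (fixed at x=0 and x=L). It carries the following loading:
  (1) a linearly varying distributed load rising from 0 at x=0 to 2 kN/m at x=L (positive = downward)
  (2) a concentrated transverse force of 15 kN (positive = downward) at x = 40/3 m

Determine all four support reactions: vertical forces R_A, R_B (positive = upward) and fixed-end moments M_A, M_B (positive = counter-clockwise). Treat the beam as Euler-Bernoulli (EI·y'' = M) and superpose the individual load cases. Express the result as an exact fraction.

R_A = 89/9 kN, M_A = 440/9 kN·m, R_B = 226/9 kN, M_B = -760/9 kN·m

Load 1 — triangular load w₀=2 kN/m (0→w₀ over full span):
  R_A = 3w₀L/20 = 3·2·20/20 = 6 kN
  M_A = w₀L²/30 = 2·20²/30 = 80/3 kN·m
  R_B = 7w₀L/20 = 7·2·20/20 = 14 kN
  M_B = -w₀L²/20 = -2·20²/20 = -40 kN·m
Load 2 — point force P=15 kN at a=40/3 m (b=L-a=20/3):
  R_A = Pb²(3a+b)/L³ = 15·(20/3)²·(3·(40/3)+(20/3))/20³ = 35/9 kN
  M_A = Pab²/L² = 15·(40/3)·(20/3)²/20² = 200/9 kN·m
  R_B = Pa²(a+3b)/L³ = 15·(40/3)²·((40/3)+3·(20/3))/20³ = 100/9 kN
  M_B = -Pa²b/L² = -15·(40/3)²·(20/3)/20² = -400/9 kN·m
Superposition: R_A = 89/9 kN, M_A = 440/9 kN·m, R_B = 226/9 kN, M_B = -760/9 kN·m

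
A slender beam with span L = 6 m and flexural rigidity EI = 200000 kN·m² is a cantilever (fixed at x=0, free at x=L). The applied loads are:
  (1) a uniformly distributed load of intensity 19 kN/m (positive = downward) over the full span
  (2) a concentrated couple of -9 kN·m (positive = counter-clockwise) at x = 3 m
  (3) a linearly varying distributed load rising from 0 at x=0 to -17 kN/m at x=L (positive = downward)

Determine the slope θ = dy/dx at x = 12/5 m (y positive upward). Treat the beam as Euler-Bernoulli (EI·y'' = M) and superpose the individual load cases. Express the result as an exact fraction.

θ(12/5) = -33003/31250000 rad

Load 1 — uniform load w=19 kN/m over full span:
  θ_1 = -wx(x²-3Lx+3L²)/(6EI) = -19·(12/5)·((12/5)²-3·6·(12/5)+3·6²)/(6·200000) = -8379/3125000 rad
Load 2 — applied couple M₀=-9 kN·m at a=3 m (b=L-a=3):
  θ_2 = M₀x/EI  [x≤a] = (-9)·(12/5)/200000 = -27/250000 rad
Load 3 — triangular load w₀=-17 kN/m (0→w₀ over full span):
  θ_3 = (w₀Lx²/4-w₀L²x/3-w₀x⁴/(24L))/EI = ((-17)·6·(12/5)²/4-(-17)·6²·(12/5)/3-(-17)·(12/5)⁴/(24·6))/200000 = 27081/15625000 rad
Superposition: θ = Σ θ_i = -33003/31250000 rad ≈ -0.001056 rad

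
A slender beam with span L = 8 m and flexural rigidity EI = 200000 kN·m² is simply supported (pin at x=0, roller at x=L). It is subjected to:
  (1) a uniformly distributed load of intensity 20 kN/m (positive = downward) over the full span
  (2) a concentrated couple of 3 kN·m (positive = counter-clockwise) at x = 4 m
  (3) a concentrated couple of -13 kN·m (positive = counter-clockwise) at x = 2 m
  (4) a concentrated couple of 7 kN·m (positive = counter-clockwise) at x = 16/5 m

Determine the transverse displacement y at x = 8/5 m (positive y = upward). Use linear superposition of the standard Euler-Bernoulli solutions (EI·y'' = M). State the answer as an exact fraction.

y(8/5) = -122483/37500000 m

Load 1 — uniform load w=20 kN/m over full span:
  y_1 = -wx(L³-2Lx²+x³)/(24EI) = -20·(8/5)·(8³-2·8·(8/5)²+(8/5)³)/(24·200000) = -3712/1171875 m
Load 2 — applied couple M₀=3 kN·m at a=4 m (b=L-a=4):
  y_2 = (M₀x³/(6L)+C₁x)/EI  [x≤a] with C₁=M₀(3b²-L²)/(6L)=-1 = (3·(8/5)³/(6·8)+(-1)·(8/5))/200000 = -21/3125000 m
Load 3 — applied couple M₀=-13 kN·m at a=2 m (b=L-a=6):
  y_3 = (M₀x³/(6L)+C₁x)/EI  [x≤a] with C₁=M₀(3b²-L²)/(6L)=-143/12 = ((-13)·(8/5)³/(6·8)+(-143/12)·(8/5))/200000 = -1261/12500000 m
Load 4 — applied couple M₀=7 kN·m at a=16/5 m (b=L-a=24/5):
  y_4 = (M₀x³/(6L)+C₁x)/EI  [x≤a] with C₁=M₀(3b²-L²)/(6L)=56/75 = (7·(8/5)³/(6·8)+(56/75)·(8/5))/200000 = 7/781250 m
Superposition: y = Σ y_i = -122483/37500000 m ≈ -0.003266 m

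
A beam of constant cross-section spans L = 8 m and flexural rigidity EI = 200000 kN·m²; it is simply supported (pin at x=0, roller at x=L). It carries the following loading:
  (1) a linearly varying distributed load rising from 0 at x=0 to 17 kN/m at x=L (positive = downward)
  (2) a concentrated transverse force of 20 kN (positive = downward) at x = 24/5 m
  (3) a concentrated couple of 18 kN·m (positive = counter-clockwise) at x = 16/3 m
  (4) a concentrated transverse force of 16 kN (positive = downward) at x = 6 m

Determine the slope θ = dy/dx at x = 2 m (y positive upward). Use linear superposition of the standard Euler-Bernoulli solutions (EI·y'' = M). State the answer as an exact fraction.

θ(2) = -202057/180000000 rad

Load 1 — triangular load w₀=17 kN/m (0→w₀ over full span):
  θ_1 = -w₀(7L⁴-30L²x²+15x⁴)/(360LEI) = -17·(7·8⁴-30·8²·2²+15·2⁴)/(360·8·200000) = -22559/36000000 rad
Load 2 — point force P=20 kN at a=24/5 m (b=L-a=16/5):
  θ_2 = -Pb(L²-b²-3x²)/(6LEI)  [x≤a] = -20·(16/5)·(8²-(16/5)²-3·2²)/(6·8·200000) = -87/312500 rad
Load 3 — applied couple M₀=18 kN·m at a=16/3 m (b=L-a=8/3):
  θ_3 = (M₀x²/(2L)+C₁)/EI  [x≤a] with C₁=M₀(3b²-L²)/(6L)=-16 = (18·2²/(2·8)+(-16))/200000 = -23/400000 rad
Load 4 — point force P=16 kN at a=6 m (b=L-a=2):
  θ_4 = -Pb(L²-b²-3x²)/(6LEI)  [x≤a] = -16·2·(8²-2²-3·2²)/(6·8·200000) = -1/6250 rad
Superposition: θ = Σ θ_i = -202057/180000000 rad ≈ -0.001123 rad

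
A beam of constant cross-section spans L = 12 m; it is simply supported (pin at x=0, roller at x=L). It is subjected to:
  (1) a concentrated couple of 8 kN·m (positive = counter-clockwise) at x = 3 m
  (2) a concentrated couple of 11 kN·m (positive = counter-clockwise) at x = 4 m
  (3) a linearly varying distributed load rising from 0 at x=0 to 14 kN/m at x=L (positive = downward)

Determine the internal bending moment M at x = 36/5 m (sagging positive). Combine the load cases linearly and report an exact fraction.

M(36/5) = 15178/125 kN·m

Load 1 — applied couple M₀=8 kN·m at a=3 m (b=L-a=9):
  M_1 = M₀x/L - M₀  [x>a] = 8·(36/5)/12 - 8 = -16/5 kN·m
Load 2 — applied couple M₀=11 kN·m at a=4 m (b=L-a=8):
  M_2 = M₀x/L - M₀  [x>a] = 11·(36/5)/12 - 11 = -22/5 kN·m
Load 3 — triangular load w₀=14 kN/m (0→w₀ over full span):
  M_3 = w₀Lx/6 - w₀x³/(6L) = 14·12·(36/5)/6 - 14·(36/5)³/(6·12) = 16128/125 kN·m
Superposition: M = Σ M_i = 15178/125 kN·m ≈ 121.424000 kN·m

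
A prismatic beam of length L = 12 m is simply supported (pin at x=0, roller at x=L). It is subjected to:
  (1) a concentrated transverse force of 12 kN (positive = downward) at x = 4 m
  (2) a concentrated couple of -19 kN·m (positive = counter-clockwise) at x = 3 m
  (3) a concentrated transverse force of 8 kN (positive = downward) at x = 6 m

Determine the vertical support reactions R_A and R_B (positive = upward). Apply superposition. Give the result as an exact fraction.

R_A = 125/12 kN, R_B = 115/12 kN

Load 1 — point force P=12 kN at a=4 m (b=L-a=8):
  R_A = Pb/L = 12·8/12 = 8 kN
  R_B = Pa/L = 12·4/12 = 4 kN
Load 2 — applied couple M₀=-19 kN·m at a=3 m (b=L-a=9):
  R_A = M₀/L = (-19)/12 = -19/12 kN
  R_B = -M₀/L = -(-19)/12 = 19/12 kN
Load 3 — point force P=8 kN at a=6 m (b=L-a=6):
  R_A = Pb/L = 8·6/12 = 4 kN
  R_B = Pa/L = 8·6/12 = 4 kN
Superposition: R_A = 125/12 kN, R_B = 115/12 kN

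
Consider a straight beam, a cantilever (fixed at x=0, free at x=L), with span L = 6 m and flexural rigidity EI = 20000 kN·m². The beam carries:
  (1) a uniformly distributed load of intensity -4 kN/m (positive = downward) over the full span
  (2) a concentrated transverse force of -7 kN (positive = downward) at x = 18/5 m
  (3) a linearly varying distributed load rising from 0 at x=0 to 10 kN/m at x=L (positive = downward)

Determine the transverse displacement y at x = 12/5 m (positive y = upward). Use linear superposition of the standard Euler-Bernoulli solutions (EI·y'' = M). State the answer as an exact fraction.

Load 1 — uniform load w=-4 kN/m over full span:
  y_1 = -wx²(x²-4Lx+6L²)/(24EI) = -(-4)·(12/5)²·((12/5)²-4·6·(12/5)+6·6²)/(24·20000) = 3078/390625 m
Load 2 — point force P=-7 kN at a=18/5 m (b=L-a=12/5):
  y_2 = -Px²(3a-x)/(6EI)  [x≤a] = -(-7)·(12/5)²·(3·(18/5)-(12/5))/(6·20000) = 441/156250 m
Load 3 — triangular load w₀=10 kN/m (0→w₀ over full span):
  y_3 = (w₀Lx³/12-w₀L²x²/6-w₀x⁵/(120L))/EI = (10·6·(12/5)³/12-10·6²·(12/5)²/6-10·(12/5)⁵/(120·6))/20000 = -27108/1953125 m
Superposition: y = Σ y_i = -12411/3906250 m ≈ -0.003177 m

y(12/5) = -12411/3906250 m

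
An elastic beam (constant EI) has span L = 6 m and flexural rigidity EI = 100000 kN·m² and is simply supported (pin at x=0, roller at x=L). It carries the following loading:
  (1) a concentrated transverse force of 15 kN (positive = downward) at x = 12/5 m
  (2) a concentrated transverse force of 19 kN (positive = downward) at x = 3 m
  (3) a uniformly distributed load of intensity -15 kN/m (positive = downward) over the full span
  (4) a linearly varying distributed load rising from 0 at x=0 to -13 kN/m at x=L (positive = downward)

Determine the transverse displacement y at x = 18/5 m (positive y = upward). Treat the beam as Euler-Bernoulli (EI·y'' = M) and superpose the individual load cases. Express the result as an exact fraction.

Load 1 — point force P=15 kN at a=12/5 m (b=L-a=18/5):
  y_1 = -Pa(L-x)(2Lx-a²-x²)/(6LEI)  [x>a] = -15·(12/5)·(6-(18/5))·(2·6·(18/5)-(12/5)²-(18/5)²)/(6·6·100000) = -459/781250 m
Load 2 — point force P=19 kN at a=3 m (b=L-a=3):
  y_2 = -Pa(L-x)(2Lx-a²-x²)/(6LEI)  [x>a] = -19·3·(6-(18/5))·(2·6·(18/5)-3²-(18/5)²)/(6·6·100000) = -10089/12500000 m
Load 3 — uniform load w=-15 kN/m over full span:
  y_3 = -wx(L³-2Lx²+x³)/(24EI) = -(-15)·(18/5)·(6³-2·6·(18/5)²+(18/5)³)/(24·100000) = 7533/3125000 m
Load 4 — triangular load w₀=-13 kN/m (0→w₀ over full span):
  y_4 = -w₀x(7L⁴-10L²x²+3x⁴)/(360LEI) = -(-13)·(18/5)·(7·6⁴-10·6²·(18/5)²+3·(18/5)⁴)/(360·6·100000) = 51948/48828125 m
Superposition: y = Σ y_i = 3249711/1562500000 m ≈ 0.002080 m

y(18/5) = 3249711/1562500000 m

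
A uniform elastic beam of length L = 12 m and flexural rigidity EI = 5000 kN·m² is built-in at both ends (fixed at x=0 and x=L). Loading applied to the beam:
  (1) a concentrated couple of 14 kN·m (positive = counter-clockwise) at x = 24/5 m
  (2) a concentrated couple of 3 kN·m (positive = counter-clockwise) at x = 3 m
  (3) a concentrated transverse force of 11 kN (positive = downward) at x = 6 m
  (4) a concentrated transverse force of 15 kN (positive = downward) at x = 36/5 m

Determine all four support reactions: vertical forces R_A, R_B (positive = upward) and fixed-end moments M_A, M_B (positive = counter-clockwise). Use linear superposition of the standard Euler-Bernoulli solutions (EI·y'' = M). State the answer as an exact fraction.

R_A = 10193/800 kN, M_A = 13959/400 kN·m, R_B = 10607/800 kN, M_B = -14801/400 kN·m

Load 1 — applied couple M₀=14 kN·m at a=24/5 m (b=L-a=36/5):
  R_A = 6M₀ab/L³ = 6·14·(24/5)·(36/5)/12³ = 42/25 kN
  M_A = M₀b(2a-b)/L² = 14·(36/5)·(2·(24/5)-(36/5))/12² = 42/25 kN·m
  R_B = -6M₀ab/L³ = -6·14·(24/5)·(36/5)/12³ = -42/25 kN
  M_B = M₀a(2b-a)/L² = 14·(24/5)·(2·(36/5)-(24/5))/12² = 112/25 kN·m
Load 2 — applied couple M₀=3 kN·m at a=3 m (b=L-a=9):
  R_A = 6M₀ab/L³ = 6·3·3·9/12³ = 9/32 kN
  M_A = M₀b(2a-b)/L² = 3·9·(2·3-9)/12² = -9/16 kN·m
  R_B = -6M₀ab/L³ = -6·3·3·9/12³ = -9/32 kN
  M_B = M₀a(2b-a)/L² = 3·3·(2·9-3)/12² = 15/16 kN·m
Load 3 — point force P=11 kN at a=6 m (b=L-a=6):
  R_A = Pb²(3a+b)/L³ = 11·6²·(3·6+6)/12³ = 11/2 kN
  M_A = Pab²/L² = 11·6·6²/12² = 33/2 kN·m
  R_B = Pa²(a+3b)/L³ = 11·6²·(6+3·6)/12³ = 11/2 kN
  M_B = -Pa²b/L² = -11·6²·6/12² = -33/2 kN·m
Load 4 — point force P=15 kN at a=36/5 m (b=L-a=24/5):
  R_A = Pb²(3a+b)/L³ = 15·(24/5)²·(3·(36/5)+(24/5))/12³ = 132/25 kN
  M_A = Pab²/L² = 15·(36/5)·(24/5)²/12² = 432/25 kN·m
  R_B = Pa²(a+3b)/L³ = 15·(36/5)²·((36/5)+3·(24/5))/12³ = 243/25 kN
  M_B = -Pa²b/L² = -15·(36/5)²·(24/5)/12² = -648/25 kN·m
Superposition: R_A = 10193/800 kN, M_A = 13959/400 kN·m, R_B = 10607/800 kN, M_B = -14801/400 kN·m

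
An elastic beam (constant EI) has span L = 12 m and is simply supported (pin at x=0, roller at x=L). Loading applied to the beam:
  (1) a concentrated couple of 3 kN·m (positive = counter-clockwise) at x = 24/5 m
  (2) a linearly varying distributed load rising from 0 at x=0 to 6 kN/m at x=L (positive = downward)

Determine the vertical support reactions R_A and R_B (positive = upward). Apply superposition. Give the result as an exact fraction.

Load 1 — applied couple M₀=3 kN·m at a=24/5 m (b=L-a=36/5):
  R_A = M₀/L = 3/12 = 1/4 kN
  R_B = -M₀/L = -3/12 = -1/4 kN
Load 2 — triangular load w₀=6 kN/m (0→w₀ over full span):
  R_A = w₀L/6 = 6·12/6 = 12 kN
  R_B = w₀L/3 = 6·12/3 = 24 kN
Superposition: R_A = 49/4 kN, R_B = 95/4 kN

R_A = 49/4 kN, R_B = 95/4 kN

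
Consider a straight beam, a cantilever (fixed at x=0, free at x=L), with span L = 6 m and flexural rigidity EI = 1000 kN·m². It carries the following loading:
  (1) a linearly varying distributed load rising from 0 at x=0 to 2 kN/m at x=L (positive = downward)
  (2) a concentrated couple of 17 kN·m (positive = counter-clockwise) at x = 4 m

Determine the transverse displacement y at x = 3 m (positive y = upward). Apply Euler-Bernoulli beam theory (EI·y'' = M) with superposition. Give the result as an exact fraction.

Load 1 — triangular load w₀=2 kN/m (0→w₀ over full span):
  y_1 = (w₀Lx³/12-w₀L²x²/6-w₀x⁵/(120L))/EI = (2·6·3³/12-2·6²·3²/6-2·3⁵/(120·6))/1000 = -3267/40000 m
Load 2 — applied couple M₀=17 kN·m at a=4 m (b=L-a=2):
  y_2 = M₀x²/(2EI)  [x≤a] = 17·3²/(2·1000) = 153/2000 m
Superposition: y = Σ y_i = -207/40000 m ≈ -0.005175 m

y(3) = -207/40000 m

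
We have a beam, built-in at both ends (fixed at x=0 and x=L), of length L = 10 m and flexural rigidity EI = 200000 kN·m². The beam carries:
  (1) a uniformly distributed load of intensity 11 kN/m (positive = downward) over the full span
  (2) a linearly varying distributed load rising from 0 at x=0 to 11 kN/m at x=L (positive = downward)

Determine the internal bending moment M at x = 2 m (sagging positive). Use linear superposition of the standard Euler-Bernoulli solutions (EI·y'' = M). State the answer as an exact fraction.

Load 1 — uniform load w=11 kN/m over full span:
  M_1 = wLx/2 - wL²/12 - wx²/2 = 11·10·2/2 - 11·10²/12 - 11·2²/2 = -11/3 kN·m
Load 2 — triangular load w₀=11 kN/m (0→w₀ over full span):
  M_2 = 3w₀Lx/20 - w₀L²/30 - w₀x³/(6L) = 3·11·10·2/20 - 11·10²/30 - 11·2³/(6·10) = -77/15 kN·m
Superposition: M = Σ M_i = -44/5 kN·m ≈ -8.800000 kN·m

M(2) = -44/5 kN·m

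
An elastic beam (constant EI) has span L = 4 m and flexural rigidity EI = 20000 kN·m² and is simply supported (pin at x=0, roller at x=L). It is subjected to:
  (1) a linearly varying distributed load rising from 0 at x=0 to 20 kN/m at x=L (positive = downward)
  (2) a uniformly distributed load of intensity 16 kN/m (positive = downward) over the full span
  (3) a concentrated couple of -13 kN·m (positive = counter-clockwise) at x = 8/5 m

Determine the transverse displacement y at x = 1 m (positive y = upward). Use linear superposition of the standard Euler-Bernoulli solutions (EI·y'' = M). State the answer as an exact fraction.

y(1) = -18583/6000000 m

Load 1 — triangular load w₀=20 kN/m (0→w₀ over full span):
  y_1 = -w₀x(7L⁴-10L²x²+3x⁴)/(360LEI) = -20·1·(7·4⁴-10·4²·1²+3·1⁴)/(360·4·20000) = -109/96000 m
Load 2 — uniform load w=16 kN/m over full span:
  y_2 = -wx(L³-2Lx²+x³)/(24EI) = -16·1·(4³-2·4·1²+1³)/(24·20000) = -19/10000 m
Load 3 — applied couple M₀=-13 kN·m at a=8/5 m (b=L-a=12/5):
  y_3 = (M₀x³/(6L)+C₁x)/EI  [x≤a] with C₁=M₀(3b²-L²)/(6L)=-52/75 = ((-13)·1³/(6·4)+(-52/75)·1)/20000 = -247/4000000 m
Superposition: y = Σ y_i = -18583/6000000 m ≈ -0.003097 m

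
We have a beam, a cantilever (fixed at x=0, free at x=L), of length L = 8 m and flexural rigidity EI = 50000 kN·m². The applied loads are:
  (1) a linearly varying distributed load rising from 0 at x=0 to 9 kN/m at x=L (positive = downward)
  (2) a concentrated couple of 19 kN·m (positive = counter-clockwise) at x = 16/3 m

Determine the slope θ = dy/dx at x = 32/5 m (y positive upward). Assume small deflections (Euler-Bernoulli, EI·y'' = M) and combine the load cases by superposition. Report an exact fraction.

θ(32/5) = -54941/5859375 rad

Load 1 — triangular load w₀=9 kN/m (0→w₀ over full span):
  θ_1 = (w₀Lx²/4-w₀L²x/3-w₀x⁴/(24L))/EI = (9·8·(32/5)²/4-9·8²·(32/5)/3-9·(32/5)⁴/(24·8))/50000 = -22272/1953125 rad
Load 2 — applied couple M₀=19 kN·m at a=16/3 m (b=L-a=8/3):
  θ_2 = M₀a/EI  [x>a] = 19·(16/3)/50000 = 19/9375 rad
Superposition: θ = Σ θ_i = -54941/5859375 rad ≈ -0.009377 rad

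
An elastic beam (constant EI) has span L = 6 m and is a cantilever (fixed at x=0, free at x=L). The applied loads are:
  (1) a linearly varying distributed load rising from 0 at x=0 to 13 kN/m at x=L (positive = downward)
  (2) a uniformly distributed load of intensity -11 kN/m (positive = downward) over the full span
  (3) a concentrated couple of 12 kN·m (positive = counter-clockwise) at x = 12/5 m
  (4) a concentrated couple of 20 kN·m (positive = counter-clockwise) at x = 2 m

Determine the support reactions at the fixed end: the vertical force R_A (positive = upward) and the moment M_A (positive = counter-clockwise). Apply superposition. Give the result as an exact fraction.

R_A = -27 kN, M_A = -74 kN·m

Load 1 — triangular load w₀=13 kN/m (0→w₀ over full span):
  R_A = w₀L/2 = 13·6/2 = 39 kN
  M_A = w₀L²/3 = 13·6²/3 = 156 kN·m
Load 2 — uniform load w=-11 kN/m over full span:
  R_A = wL = (-11)·6 = -66 kN
  M_A = wL²/2 = (-11)·6²/2 = -198 kN·m
Load 3 — applied couple M₀=12 kN·m at a=12/5 m (b=L-a=18/5):
  R_A = 0 kN
  M_A = -M₀ = -12 kN·m
Load 4 — applied couple M₀=20 kN·m at a=2 m (b=L-a=4):
  R_A = 0 kN
  M_A = -M₀ = -20 kN·m
Superposition: R_A = -27 kN, M_A = -74 kN·m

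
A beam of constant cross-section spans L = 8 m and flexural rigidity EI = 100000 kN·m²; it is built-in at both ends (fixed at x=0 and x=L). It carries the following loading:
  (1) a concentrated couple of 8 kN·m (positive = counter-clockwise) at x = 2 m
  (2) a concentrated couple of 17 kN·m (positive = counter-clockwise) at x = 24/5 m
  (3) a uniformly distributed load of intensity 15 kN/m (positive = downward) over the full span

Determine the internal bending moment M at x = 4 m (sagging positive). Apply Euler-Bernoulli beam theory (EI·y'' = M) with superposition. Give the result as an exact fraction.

M(4) = 224/5 kN·m

Load 1 — applied couple M₀=8 kN·m at a=2 m (b=L-a=6):
  M_1 = R_Ax - M_A - M₀  [x>a] with R_A=9/8, M_A=-3/2 = (9/8)·4 - (-3/2) - 8 = -2 kN·m
Load 2 — applied couple M₀=17 kN·m at a=24/5 m (b=L-a=16/5):
  M_2 = R_Ax - M_A  [x≤a] with R_A=153/50, M_A=136/25 = (153/50)·4 - (136/25) = 34/5 kN·m
Load 3 — uniform load w=15 kN/m over full span:
  M_3 = wLx/2 - wL²/12 - wx²/2 = 15·8·4/2 - 15·8²/12 - 15·4²/2 = 40 kN·m
Superposition: M = Σ M_i = 224/5 kN·m ≈ 44.800000 kN·m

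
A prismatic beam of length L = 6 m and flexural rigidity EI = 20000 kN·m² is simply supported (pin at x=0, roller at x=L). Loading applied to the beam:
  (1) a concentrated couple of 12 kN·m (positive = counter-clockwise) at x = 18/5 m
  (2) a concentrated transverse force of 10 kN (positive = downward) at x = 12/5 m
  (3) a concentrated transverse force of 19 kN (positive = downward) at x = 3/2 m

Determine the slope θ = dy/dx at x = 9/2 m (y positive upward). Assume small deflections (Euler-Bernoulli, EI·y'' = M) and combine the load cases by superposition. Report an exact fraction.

θ(9/2) = 8049/4000000 rad

Load 1 — applied couple M₀=12 kN·m at a=18/5 m (b=L-a=12/5):
  θ_1 = (M₀x²/(2L)-M₀(x-a)+C₁)/EI  [x>a] with C₁=M₀(3b²-L²)/(6L)=-156/25 = (12·(9/2)²/(2·6)-12·((9/2)-(18/5))+(-156/25))/20000 = 321/2000000 rad
Load 2 — point force P=10 kN at a=12/5 m (b=L-a=18/5):
  θ_2 = -Pa(2L²-6Lx+3x²+a²)/(6LEI)  [x>a] = -10·(12/5)·(2·6²-6·6·(9/2)+3·(9/2)²+(12/5)²)/(6·6·20000) = 783/1000000 rad
Load 3 — point force P=19 kN at a=3/2 m (b=L-a=9/2):
  θ_3 = -Pa(2L²-6Lx+3x²+a²)/(6LEI)  [x>a] = -19·(3/2)·(2·6²-6·6·(9/2)+3·(9/2)²+(3/2)²)/(6·6·20000) = 171/160000 rad
Superposition: θ = Σ θ_i = 8049/4000000 rad ≈ 0.002012 rad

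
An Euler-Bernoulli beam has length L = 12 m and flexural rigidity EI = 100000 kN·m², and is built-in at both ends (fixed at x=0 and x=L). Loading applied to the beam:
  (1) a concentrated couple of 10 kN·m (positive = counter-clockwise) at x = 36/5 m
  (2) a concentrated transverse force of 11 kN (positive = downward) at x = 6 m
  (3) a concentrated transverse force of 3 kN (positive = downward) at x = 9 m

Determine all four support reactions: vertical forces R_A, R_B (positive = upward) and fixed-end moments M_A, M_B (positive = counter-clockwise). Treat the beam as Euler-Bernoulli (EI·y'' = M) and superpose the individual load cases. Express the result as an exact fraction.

R_A = 1147/160 kN, M_A = 1711/80 kN·m, R_B = 1093/160 kN, M_B = -1629/80 kN·m

Load 1 — applied couple M₀=10 kN·m at a=36/5 m (b=L-a=24/5):
  R_A = 6M₀ab/L³ = 6·10·(36/5)·(24/5)/12³ = 6/5 kN
  M_A = M₀b(2a-b)/L² = 10·(24/5)·(2·(36/5)-(24/5))/12² = 16/5 kN·m
  R_B = -6M₀ab/L³ = -6·10·(36/5)·(24/5)/12³ = -6/5 kN
  M_B = M₀a(2b-a)/L² = 10·(36/5)·(2·(24/5)-(36/5))/12² = 6/5 kN·m
Load 2 — point force P=11 kN at a=6 m (b=L-a=6):
  R_A = Pb²(3a+b)/L³ = 11·6²·(3·6+6)/12³ = 11/2 kN
  M_A = Pab²/L² = 11·6·6²/12² = 33/2 kN·m
  R_B = Pa²(a+3b)/L³ = 11·6²·(6+3·6)/12³ = 11/2 kN
  M_B = -Pa²b/L² = -11·6²·6/12² = -33/2 kN·m
Load 3 — point force P=3 kN at a=9 m (b=L-a=3):
  R_A = Pb²(3a+b)/L³ = 3·3²·(3·9+3)/12³ = 15/32 kN
  M_A = Pab²/L² = 3·9·3²/12² = 27/16 kN·m
  R_B = Pa²(a+3b)/L³ = 3·9²·(9+3·3)/12³ = 81/32 kN
  M_B = -Pa²b/L² = -3·9²·3/12² = -81/16 kN·m
Superposition: R_A = 1147/160 kN, M_A = 1711/80 kN·m, R_B = 1093/160 kN, M_B = -1629/80 kN·m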